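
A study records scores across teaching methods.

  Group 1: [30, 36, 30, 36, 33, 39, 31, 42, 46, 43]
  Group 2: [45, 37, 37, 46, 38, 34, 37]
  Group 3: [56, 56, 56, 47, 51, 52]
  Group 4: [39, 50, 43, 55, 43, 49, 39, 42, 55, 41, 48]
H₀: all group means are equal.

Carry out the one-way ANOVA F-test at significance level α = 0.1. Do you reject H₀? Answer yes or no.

Group means [36.60, 39.14, 53.00, 45.82], grand mean 43.000
SSB = Σnᵢ(x̄ᵢ−x̄)² = 1201.106; SSW = ΣΣ(x−x̄ᵢ)² = 834.894
MSB = 1201.106/3 = 400.3688; MSW = 834.894/30 = 27.8298
F = MSB/MSW = 14.3863
df = (3, 30)
p-value (upper-tail) = 0.00001
At α=0.1: p < α → reject H₀

reject H₀: yes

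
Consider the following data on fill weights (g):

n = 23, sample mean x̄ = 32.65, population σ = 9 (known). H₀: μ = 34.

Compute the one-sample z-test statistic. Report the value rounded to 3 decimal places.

SE = σ/√n = 9/√23 = 1.8766
z = (x̄−μ₀)/SE = (32.65−34)/1.8766 = -0.7194

test statistic = -0.719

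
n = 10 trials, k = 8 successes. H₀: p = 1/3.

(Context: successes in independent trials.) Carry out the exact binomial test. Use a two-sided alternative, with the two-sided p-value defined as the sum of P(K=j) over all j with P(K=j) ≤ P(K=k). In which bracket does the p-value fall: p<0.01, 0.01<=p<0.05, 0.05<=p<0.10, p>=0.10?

Exact binomial: n=10, k=8, p₀=1/3=0.3333
P(X=j) = C(n,j)·p₀^j·(1−p₀)^(n−j); p = Σ P(X=j) over j with P(X=j) ≤ P(X=8)
p-value (two-sided) = 0.00340
→ bracket: p<0.01

p-value bracket: p<0.01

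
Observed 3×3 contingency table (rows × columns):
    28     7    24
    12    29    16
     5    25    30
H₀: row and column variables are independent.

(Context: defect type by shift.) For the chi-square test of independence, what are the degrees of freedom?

degrees of freedom = 4

df = (r−1)(c−1) = (3−1)·(3−1) = 4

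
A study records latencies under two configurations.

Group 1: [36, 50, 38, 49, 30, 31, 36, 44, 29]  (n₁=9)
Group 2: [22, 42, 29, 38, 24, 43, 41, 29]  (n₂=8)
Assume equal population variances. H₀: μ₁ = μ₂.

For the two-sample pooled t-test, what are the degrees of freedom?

degrees of freedom = 15

df = n₁ + n₂ − 2 = 9 + 8 − 2 = 15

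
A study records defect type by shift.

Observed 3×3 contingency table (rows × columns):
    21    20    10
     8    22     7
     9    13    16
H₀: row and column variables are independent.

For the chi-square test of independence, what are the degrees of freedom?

degrees of freedom = 4

df = (r−1)(c−1) = (3−1)·(3−1) = 4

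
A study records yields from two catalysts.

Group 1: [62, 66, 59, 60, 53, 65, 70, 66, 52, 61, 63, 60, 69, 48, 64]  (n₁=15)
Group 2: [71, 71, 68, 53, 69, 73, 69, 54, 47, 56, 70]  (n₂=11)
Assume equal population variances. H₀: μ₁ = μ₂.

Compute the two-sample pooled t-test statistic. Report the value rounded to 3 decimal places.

x̄₁=61.200, s₁=6.236, n₁=15
x̄₂=63.727, s₂=9.242, n₂=11
s_p² = [14·6.236² + 10·9.242²]/24 = 58.2742
SE = √(s_p²·(1/15+1/11)) = 3.0303
t = (61.200−63.727)/3.0303 = -0.8340
df = 24

test statistic = -0.834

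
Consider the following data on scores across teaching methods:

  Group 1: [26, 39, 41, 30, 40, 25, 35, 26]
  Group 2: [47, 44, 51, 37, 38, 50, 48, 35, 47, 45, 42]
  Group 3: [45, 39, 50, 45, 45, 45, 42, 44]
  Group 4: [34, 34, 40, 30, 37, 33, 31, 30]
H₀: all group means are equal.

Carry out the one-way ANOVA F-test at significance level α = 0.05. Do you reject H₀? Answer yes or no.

Group means [32.75, 44.00, 44.38, 33.62], grand mean 39.143
SSB = Σnᵢ(x̄ᵢ−x̄)² = 1049.036; SSW = ΣΣ(x−x̄ᵢ)² = 767.250
MSB = 1049.036/3 = 349.6786; MSW = 767.250/31 = 24.7500
F = MSB/MSW = 14.1284
df = (3, 31)
p-value (upper-tail) = 0.00001
At α=0.05: p < α → reject H₀

reject H₀: yes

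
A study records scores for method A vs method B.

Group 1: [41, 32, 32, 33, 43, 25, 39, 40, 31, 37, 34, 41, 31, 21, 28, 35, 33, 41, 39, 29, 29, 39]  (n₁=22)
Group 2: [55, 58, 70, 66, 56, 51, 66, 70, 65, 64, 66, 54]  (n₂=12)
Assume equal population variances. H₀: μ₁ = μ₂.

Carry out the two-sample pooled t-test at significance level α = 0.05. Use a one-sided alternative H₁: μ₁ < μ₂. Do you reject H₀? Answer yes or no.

reject H₀: yes

x̄₁=34.227, s₁=5.822, n₁=22
x̄₂=61.750, s₂=6.566, n₂=12
s_p² = [21·5.822² + 11·6.566²]/32 = 37.0661
SE = √(s_p²·(1/22+1/12)) = 2.1849
t = (34.227−61.750)/2.1849 = -12.5970
df = 32
p-value (one-sided, H₁ less) = 0.00000
At α=0.05: p < α → reject H₀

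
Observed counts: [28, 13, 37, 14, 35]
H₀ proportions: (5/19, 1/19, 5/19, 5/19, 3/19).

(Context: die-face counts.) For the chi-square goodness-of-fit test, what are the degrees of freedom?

df = k − 1 = 5 − 1 = 4

degrees of freedom = 4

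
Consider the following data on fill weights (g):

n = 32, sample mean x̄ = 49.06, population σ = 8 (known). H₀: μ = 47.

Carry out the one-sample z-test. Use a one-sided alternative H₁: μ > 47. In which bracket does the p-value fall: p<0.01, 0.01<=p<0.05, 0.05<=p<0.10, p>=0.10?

p-value bracket: 0.05<=p<0.10

SE = σ/√n = 8/√32 = 1.4142
z = (x̄−μ₀)/SE = (49.06−47)/1.4142 = 1.4566
p-value (one-sided, H₁ greater) = 0.07261
→ bracket: 0.05<=p<0.10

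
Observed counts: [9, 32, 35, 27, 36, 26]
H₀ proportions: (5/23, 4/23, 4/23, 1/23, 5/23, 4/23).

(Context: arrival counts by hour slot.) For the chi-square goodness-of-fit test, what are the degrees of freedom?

degrees of freedom = 5

df = k − 1 = 6 − 1 = 5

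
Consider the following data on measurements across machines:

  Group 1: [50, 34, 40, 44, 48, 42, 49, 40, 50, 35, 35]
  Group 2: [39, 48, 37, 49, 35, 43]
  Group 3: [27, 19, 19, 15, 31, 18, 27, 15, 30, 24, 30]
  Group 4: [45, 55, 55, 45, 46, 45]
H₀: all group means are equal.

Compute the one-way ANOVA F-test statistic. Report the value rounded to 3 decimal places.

test statistic = 31.680

Group means [42.45, 41.83, 23.18, 48.50], grand mean 37.176
SSB = Σnᵢ(x̄ᵢ−x̄)² = 3360.244; SSW = ΣΣ(x−x̄ᵢ)² = 1060.697
MSB = 3360.244/3 = 1120.0814; MSW = 1060.697/30 = 35.3566
F = MSB/MSW = 31.6796
df = (3, 30)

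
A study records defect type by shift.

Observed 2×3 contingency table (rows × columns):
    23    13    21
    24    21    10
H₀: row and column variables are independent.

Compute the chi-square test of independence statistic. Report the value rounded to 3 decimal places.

Row totals [57, 55], col totals [47, 34, 31], n=112
χ² = (23−23.92)²/23.92 + (13−17.30)²/17.30 + (21−15.78)²/15.78 + (24−23.08)²/23.08 + (21−16.70)²/16.70 + (10−15.22)²/15.22 = 5.7730
df = 2

test statistic = 5.773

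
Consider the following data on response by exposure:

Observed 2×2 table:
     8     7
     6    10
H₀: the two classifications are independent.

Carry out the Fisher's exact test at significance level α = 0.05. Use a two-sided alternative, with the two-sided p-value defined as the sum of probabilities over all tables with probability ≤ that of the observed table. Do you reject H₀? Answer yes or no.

Margins: r₁=15, r₂=16, c₁=14, c₂=17, n=31
p_obs = C(15,8)·C(16,6)/C(31,14); sum pmf over tables with pmf ≤ p_obs
p-value (two-sided) = 0.47949
At α=0.05: p ≥ α → fail to reject H₀

reject H₀: no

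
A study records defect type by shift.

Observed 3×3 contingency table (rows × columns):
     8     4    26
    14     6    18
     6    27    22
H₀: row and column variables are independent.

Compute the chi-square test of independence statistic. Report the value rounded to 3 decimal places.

Row totals [38, 38, 55], col totals [28, 37, 66], n=131
χ² = (8−8.12)²/8.12 + (4−10.73)²/10.73 + (26−19.15)²/19.15 + (14−8.12)²/8.12 + (6−10.73)²/10.73 + (18−19.15)²/19.15 + (6−11.76)²/11.76 + (27−15.53)²/15.53 + (22−27.71)²/27.71 = 25.5463
df = 4

test statistic = 25.546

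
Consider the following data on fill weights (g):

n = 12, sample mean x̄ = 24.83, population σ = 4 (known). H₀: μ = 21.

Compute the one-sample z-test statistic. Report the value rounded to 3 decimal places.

test statistic = 3.317

SE = σ/√n = 4/√12 = 1.1547
z = (x̄−μ₀)/SE = (24.83−21)/1.1547 = 3.3169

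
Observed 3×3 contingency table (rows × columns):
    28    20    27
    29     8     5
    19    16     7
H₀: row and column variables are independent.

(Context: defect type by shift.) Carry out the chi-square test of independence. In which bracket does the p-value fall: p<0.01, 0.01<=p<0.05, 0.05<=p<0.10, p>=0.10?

p-value bracket: p<0.01

Row totals [75, 42, 42], col totals [76, 44, 39], n=159
χ² = (28−35.85)²/35.85 + (20−20.75)²/20.75 + (27−18.40)²/18.40 + (29−20.08)²/20.08 + (8−11.62)²/11.62 + (5−10.30)²/10.30 + (19−20.08)²/20.08 + (16−11.62)²/11.62 + (7−10.30)²/10.30 = 16.3596
df = 4
p-value (upper-tail) = 0.00257
→ bracket: p<0.01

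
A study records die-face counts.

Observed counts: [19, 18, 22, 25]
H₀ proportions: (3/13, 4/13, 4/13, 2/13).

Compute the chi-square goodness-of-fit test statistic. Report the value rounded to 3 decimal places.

test statistic = 14.248

n = 84; E_i = n·p_i = [19.38, 25.85, 25.85, 12.92]
χ² = (19−19.38)²/19.38 + (18−25.85)²/25.85 + (22−25.85)²/25.85 + (25−12.92)²/12.92 = 14.2480
df = 3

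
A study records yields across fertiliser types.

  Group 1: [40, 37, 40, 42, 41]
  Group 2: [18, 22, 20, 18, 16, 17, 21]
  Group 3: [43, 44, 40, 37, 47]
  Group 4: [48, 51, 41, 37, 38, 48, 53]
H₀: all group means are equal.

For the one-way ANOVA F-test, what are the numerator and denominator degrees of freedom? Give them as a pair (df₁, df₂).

degrees of freedom = [3, 20]

k = 4 groups, N = 24 total
df = (k−1, N−k) = (4−1, 24−4) = (3, 20)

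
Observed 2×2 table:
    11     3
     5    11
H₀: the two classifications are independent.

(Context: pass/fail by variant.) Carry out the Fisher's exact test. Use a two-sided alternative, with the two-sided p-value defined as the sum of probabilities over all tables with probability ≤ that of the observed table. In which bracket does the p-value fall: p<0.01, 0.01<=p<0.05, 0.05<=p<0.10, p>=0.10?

p-value bracket: 0.01<=p<0.05

Margins: r₁=14, r₂=16, c₁=16, c₂=14, n=30
p_obs = C(14,11)·C(16,5)/C(30,16); sum pmf over tables with pmf ≤ p_obs
p-value (two-sided) = 0.01361
→ bracket: 0.01<=p<0.05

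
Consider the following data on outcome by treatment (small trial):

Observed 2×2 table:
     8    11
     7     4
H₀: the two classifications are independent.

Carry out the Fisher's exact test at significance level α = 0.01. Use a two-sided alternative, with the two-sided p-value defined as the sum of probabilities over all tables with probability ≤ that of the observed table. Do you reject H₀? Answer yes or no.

reject H₀: no

Margins: r₁=19, r₂=11, c₁=15, c₂=15, n=30
p_obs = C(19,8)·C(11,7)/C(30,15); sum pmf over tables with pmf ≤ p_obs
p-value (two-sided) = 0.44973
At α=0.01: p ≥ α → fail to reject H₀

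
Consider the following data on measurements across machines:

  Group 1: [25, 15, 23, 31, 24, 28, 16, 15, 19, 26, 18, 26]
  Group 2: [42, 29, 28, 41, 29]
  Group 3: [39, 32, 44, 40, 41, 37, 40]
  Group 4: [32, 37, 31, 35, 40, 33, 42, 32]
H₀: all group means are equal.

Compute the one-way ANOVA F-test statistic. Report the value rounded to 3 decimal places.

Group means [22.17, 33.80, 39.00, 35.25], grand mean 30.938
SSB = Σnᵢ(x̄ᵢ−x̄)² = 1567.908; SSW = ΣΣ(x−x̄ᵢ)² = 719.967
MSB = 1567.908/3 = 522.6361; MSW = 719.967/28 = 25.7131
F = MSB/MSW = 20.3257
df = (3, 28)

test statistic = 20.326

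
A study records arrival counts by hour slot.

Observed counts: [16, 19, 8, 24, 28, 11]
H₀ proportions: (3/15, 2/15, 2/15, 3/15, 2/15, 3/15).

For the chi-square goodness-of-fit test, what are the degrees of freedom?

df = k − 1 = 6 − 1 = 5

degrees of freedom = 5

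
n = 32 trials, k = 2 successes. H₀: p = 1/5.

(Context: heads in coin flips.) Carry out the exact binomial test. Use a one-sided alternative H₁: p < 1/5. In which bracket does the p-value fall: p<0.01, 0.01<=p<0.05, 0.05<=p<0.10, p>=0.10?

Exact binomial: n=32, k=2, p₀=1/5=0.2000
P(X≤2) from Σ C(n,i)·p₀^i·(1−p₀)^(n−i)
p-value (one-sided, H₁ less) = 0.03169
→ bracket: 0.01<=p<0.05

p-value bracket: 0.01<=p<0.05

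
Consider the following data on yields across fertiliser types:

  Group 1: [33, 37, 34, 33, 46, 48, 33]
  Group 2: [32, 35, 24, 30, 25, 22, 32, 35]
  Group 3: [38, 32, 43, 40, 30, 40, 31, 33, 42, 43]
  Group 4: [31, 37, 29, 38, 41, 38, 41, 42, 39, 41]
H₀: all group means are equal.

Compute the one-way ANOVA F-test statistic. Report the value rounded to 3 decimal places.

Group means [37.71, 29.38, 37.20, 37.70], grand mean 35.657
SSB = Σnᵢ(x̄ᵢ−x̄)² = 410.882; SSW = ΣΣ(x−x̄ᵢ)² = 851.004
MSB = 410.882/3 = 136.9607; MSW = 851.004/31 = 27.4517
F = MSB/MSW = 4.9891
df = (3, 31)

test statistic = 4.989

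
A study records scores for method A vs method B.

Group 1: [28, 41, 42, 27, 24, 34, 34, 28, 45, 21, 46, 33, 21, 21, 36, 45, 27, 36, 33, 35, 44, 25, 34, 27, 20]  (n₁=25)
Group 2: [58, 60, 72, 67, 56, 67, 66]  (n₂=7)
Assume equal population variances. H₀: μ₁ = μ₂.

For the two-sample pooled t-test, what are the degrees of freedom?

degrees of freedom = 30

df = n₁ + n₂ − 2 = 25 + 7 − 2 = 30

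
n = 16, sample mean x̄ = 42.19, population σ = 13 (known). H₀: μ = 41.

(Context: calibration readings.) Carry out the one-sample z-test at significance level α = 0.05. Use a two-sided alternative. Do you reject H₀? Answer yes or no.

SE = σ/√n = 13/√16 = 3.2500
z = (x̄−μ₀)/SE = (42.19−41)/3.2500 = 0.3662
p-value (two-sided) = 0.71425
At α=0.05: p ≥ α → fail to reject H₀

reject H₀: no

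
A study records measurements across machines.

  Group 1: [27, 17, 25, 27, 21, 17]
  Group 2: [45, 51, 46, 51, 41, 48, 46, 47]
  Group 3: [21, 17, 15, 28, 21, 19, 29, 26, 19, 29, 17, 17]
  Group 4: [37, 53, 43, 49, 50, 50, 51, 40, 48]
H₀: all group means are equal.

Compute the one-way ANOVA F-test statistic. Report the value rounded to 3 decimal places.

test statistic = 79.327

Group means [22.33, 46.88, 21.50, 46.78], grand mean 33.943
SSB = Σnᵢ(x̄ᵢ−x̄)² = 5487.122; SSW = ΣΣ(x−x̄ᵢ)² = 714.764
MSB = 5487.122/3 = 1829.0406; MSW = 714.764/31 = 23.0569
F = MSB/MSW = 79.3273
df = (3, 31)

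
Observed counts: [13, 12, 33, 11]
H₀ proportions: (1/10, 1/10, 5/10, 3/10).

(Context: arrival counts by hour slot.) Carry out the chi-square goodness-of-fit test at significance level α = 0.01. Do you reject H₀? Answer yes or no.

reject H₀: yes

n = 69; E_i = n·p_i = [6.90, 6.90, 34.50, 20.70]
χ² = (13−6.90)²/6.90 + (12−6.90)²/6.90 + (33−34.50)²/34.50 + (11−20.70)²/20.70 = 13.7729
df = 3
p-value (upper-tail) = 0.00323
At α=0.01: p < α → reject H₀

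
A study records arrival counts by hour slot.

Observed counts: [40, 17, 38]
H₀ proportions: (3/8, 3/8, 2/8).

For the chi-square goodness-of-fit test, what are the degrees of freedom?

degrees of freedom = 2

df = k − 1 = 3 − 1 = 2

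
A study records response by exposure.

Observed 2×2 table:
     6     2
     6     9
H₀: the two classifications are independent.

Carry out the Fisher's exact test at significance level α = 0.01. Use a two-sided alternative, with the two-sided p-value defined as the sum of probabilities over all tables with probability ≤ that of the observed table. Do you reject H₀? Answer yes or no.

Margins: r₁=8, r₂=15, c₁=12, c₂=11, n=23
p_obs = C(8,6)·C(15,6)/C(23,12); sum pmf over tables with pmf ≤ p_obs
p-value (two-sided) = 0.19303
At α=0.01: p ≥ α → fail to reject H₀

reject H₀: no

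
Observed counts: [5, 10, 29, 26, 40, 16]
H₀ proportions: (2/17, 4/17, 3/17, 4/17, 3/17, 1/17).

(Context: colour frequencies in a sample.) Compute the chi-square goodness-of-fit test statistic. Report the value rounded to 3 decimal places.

test statistic = 46.181

n = 126; E_i = n·p_i = [14.82, 29.65, 22.24, 29.65, 22.24, 7.41]
χ² = (5−14.82)²/14.82 + (10−29.65)²/29.65 + (29−22.24)²/22.24 + (26−29.65)²/29.65 + (40−22.24)²/22.24 + (16−7.41)²/7.41 = 46.1812
df = 5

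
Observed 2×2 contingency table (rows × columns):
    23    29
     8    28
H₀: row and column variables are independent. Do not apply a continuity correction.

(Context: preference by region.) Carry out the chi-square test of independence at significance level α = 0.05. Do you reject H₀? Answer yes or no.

Row totals [52, 36], col totals [31, 57], n=88
χ² = (23−18.32)²/18.32 + (29−33.68)²/33.68 + (8−12.68)²/12.68 + (28−23.32)²/23.32 = 4.5158
df = 1
p-value (upper-tail) = 0.03358
At α=0.05: p < α → reject H₀

reject H₀: yes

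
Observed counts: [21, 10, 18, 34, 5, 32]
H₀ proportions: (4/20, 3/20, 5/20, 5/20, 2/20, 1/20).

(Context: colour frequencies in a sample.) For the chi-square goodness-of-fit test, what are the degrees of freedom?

df = k − 1 = 6 − 1 = 5

degrees of freedom = 5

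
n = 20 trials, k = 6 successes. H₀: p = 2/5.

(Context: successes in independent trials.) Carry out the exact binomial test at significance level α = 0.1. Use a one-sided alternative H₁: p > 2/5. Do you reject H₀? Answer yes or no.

Exact binomial: n=20, k=6, p₀=2/5=0.4000
P(X≥6) from Σ C(n,i)·p₀^i·(1−p₀)^(n−i)
p-value (one-sided, H₁ greater) = 0.87440
At α=0.1: p ≥ α → fail to reject H₀

reject H₀: no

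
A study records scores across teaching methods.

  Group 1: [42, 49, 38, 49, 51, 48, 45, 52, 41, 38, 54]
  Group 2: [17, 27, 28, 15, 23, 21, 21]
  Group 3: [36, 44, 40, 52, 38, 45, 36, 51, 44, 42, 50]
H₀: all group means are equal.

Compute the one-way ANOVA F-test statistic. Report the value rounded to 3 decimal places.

test statistic = 47.387

Group means [46.09, 21.71, 43.45], grand mean 39.207
SSB = Σnᵢ(x̄ᵢ−x̄)² = 2861.694; SSW = ΣΣ(x−x̄ᵢ)² = 785.065
MSB = 2861.694/2 = 1430.8468; MSW = 785.065/26 = 30.1948
F = MSB/MSW = 47.3872
df = (2, 26)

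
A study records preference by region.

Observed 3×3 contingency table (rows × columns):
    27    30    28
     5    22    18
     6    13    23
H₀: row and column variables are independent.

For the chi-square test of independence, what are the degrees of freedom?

df = (r−1)(c−1) = (3−1)·(3−1) = 4

degrees of freedom = 4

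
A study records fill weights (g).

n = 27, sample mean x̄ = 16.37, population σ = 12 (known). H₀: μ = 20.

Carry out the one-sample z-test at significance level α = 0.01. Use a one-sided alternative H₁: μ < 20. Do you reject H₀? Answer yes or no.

SE = σ/√n = 12/√27 = 2.3094
z = (x̄−μ₀)/SE = (16.37−20)/2.3094 = -1.5718
p-value (one-sided, H₁ less) = 0.05799
At α=0.01: p ≥ α → fail to reject H₀

reject H₀: no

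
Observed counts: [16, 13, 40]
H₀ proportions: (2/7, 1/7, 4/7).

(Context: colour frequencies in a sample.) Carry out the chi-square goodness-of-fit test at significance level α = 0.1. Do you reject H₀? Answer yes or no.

reject H₀: no

n = 69; E_i = n·p_i = [19.71, 9.86, 39.43]
χ² = (16−19.71)²/19.71 + (13−9.86)²/9.86 + (40−39.43)²/39.43 = 1.7101
df = 2
p-value (upper-tail) = 0.42525
At α=0.1: p ≥ α → fail to reject H₀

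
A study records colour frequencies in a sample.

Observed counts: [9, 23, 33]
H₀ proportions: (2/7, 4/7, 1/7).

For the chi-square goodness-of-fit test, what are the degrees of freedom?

df = k − 1 = 3 − 1 = 2

degrees of freedom = 2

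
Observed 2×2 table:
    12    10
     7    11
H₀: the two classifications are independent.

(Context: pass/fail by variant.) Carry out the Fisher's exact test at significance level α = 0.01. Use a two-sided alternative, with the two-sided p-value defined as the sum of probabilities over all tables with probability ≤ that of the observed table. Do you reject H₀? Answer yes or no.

reject H₀: no

Margins: r₁=22, r₂=18, c₁=19, c₂=21, n=40
p_obs = C(22,12)·C(18,7)/C(40,19); sum pmf over tables with pmf ≤ p_obs
p-value (two-sided) = 0.35959
At α=0.01: p ≥ α → fail to reject H₀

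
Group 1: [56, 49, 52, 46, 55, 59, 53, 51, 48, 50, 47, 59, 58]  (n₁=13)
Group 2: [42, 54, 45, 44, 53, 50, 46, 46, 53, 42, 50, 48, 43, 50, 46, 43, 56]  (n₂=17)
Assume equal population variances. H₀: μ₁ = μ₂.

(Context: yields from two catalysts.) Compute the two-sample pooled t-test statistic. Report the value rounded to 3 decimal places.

test statistic = 2.915

x̄₁=52.538, s₁=4.539, n₁=13
x̄₂=47.706, s₂=4.469, n₂=17
s_p² = [12·4.539² + 16·4.469²]/28 = 20.2414
SE = √(s_p²·(1/13+1/17)) = 1.6576
t = (52.538−47.706)/1.6576 = 2.9154
df = 28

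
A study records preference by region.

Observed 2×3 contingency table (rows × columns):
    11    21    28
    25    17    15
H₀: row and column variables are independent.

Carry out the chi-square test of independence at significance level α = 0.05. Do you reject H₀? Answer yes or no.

reject H₀: yes

Row totals [60, 57], col totals [36, 38, 43], n=117
χ² = (11−18.46)²/18.46 + (21−19.49)²/19.49 + (28−22.05)²/22.05 + (25−17.54)²/17.54 + (17−18.51)²/18.51 + (15−20.95)²/20.95 = 9.7252
df = 2
p-value (upper-tail) = 0.00773
At α=0.05: p < α → reject H₀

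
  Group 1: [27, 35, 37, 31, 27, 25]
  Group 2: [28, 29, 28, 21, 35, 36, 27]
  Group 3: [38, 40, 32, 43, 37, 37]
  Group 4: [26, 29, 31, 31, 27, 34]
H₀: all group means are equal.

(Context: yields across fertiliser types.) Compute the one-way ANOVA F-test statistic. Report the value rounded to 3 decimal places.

Group means [30.33, 29.14, 37.83, 29.67], grand mean 31.640
SSB = Σnᵢ(x̄ᵢ−x̄)² = 307.403; SSW = ΣΣ(x−x̄ᵢ)² = 382.357
MSB = 307.403/3 = 102.4676; MSW = 382.357/21 = 18.2075
F = MSB/MSW = 5.6278
df = (3, 21)

test statistic = 5.628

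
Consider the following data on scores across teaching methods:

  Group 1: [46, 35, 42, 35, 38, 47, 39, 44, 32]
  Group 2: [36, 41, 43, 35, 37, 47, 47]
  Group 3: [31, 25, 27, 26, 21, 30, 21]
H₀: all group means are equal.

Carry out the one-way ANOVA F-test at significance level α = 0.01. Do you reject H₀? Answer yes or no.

Group means [39.78, 40.86, 25.86], grand mean 35.870
SSB = Σnᵢ(x̄ᵢ−x̄)² = 1013.339; SSW = ΣΣ(x−x̄ᵢ)² = 469.270
MSB = 1013.339/2 = 506.6694; MSW = 469.270/20 = 23.4635
F = MSB/MSW = 21.5939
df = (2, 20)
p-value (upper-tail) = 0.00001
At α=0.01: p < α → reject H₀

reject H₀: yes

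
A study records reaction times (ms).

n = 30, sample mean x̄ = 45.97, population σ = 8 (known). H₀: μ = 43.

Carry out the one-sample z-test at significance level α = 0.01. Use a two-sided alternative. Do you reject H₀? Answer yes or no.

reject H₀: no

SE = σ/√n = 8/√30 = 1.4606
z = (x̄−μ₀)/SE = (45.97−43)/1.4606 = 2.0334
p-value (two-sided) = 0.04201
At α=0.01: p ≥ α → fail to reject H₀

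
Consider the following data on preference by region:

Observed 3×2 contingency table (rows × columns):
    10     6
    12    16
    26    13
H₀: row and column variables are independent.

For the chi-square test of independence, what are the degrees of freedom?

degrees of freedom = 2

df = (r−1)(c−1) = (3−1)·(2−1) = 2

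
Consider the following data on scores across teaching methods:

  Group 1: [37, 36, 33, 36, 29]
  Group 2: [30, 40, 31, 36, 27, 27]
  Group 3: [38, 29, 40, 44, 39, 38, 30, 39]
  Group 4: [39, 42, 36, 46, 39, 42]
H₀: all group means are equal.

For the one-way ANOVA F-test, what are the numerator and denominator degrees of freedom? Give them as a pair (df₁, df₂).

k = 4 groups, N = 25 total
df = (k−1, N−k) = (4−1, 25−4) = (3, 21)

degrees of freedom = [3, 21]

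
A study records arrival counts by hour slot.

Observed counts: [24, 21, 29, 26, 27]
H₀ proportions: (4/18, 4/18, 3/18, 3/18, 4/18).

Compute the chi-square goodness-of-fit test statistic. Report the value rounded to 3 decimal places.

n = 127; E_i = n·p_i = [28.22, 28.22, 21.17, 21.17, 28.22]
χ² = (24−28.22)²/28.22 + (21−28.22)²/28.22 + (29−21.17)²/21.17 + (26−21.17)²/21.17 + (27−28.22)²/28.22 = 6.5354
df = 4

test statistic = 6.535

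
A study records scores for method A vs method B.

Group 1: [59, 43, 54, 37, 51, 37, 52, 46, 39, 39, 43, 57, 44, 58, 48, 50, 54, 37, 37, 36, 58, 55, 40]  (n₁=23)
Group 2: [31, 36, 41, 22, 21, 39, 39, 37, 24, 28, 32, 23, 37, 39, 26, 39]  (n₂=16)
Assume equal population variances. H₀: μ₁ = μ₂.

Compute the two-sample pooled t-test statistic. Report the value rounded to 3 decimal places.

test statistic = 5.806

x̄₁=46.696, s₁=8.082, n₁=23
x̄₂=32.125, s₂=7.126, n₂=16
s_p² = [22·8.082² + 15·7.126²]/37 = 59.4222
SE = √(s_p²·(1/23+1/16)) = 2.5095
t = (46.696−32.125)/2.5095 = 5.8063
df = 37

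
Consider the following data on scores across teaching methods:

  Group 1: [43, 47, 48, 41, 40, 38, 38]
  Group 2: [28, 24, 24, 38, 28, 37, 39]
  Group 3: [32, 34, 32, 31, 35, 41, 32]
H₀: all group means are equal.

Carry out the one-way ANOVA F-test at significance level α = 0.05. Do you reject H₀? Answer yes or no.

Group means [42.14, 31.14, 33.86], grand mean 35.714
SSB = Σnᵢ(x̄ᵢ−x̄)² = 459.714; SSW = ΣΣ(x−x̄ᵢ)² = 434.571
MSB = 459.714/2 = 229.8571; MSW = 434.571/18 = 24.1429
F = MSB/MSW = 9.5207
df = (2, 18)
p-value (upper-tail) = 0.00151
At α=0.05: p < α → reject H₀

reject H₀: yes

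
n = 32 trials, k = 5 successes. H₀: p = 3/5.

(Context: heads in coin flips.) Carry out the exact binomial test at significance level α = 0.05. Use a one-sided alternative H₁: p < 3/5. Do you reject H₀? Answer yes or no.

reject H₀: yes

Exact binomial: n=32, k=5, p₀=3/5=0.6000
P(X≤5) from Σ C(n,i)·p₀^i·(1−p₀)^(n−i)
p-value (one-sided, H₁ less) = 0.00000
At α=0.05: p < α → reject H₀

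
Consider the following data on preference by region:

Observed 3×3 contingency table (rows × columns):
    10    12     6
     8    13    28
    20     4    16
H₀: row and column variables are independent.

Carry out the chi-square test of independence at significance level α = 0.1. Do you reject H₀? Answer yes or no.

Row totals [28, 49, 40], col totals [38, 29, 50], n=117
χ² = (10−9.09)²/9.09 + (12−6.94)²/6.94 + (6−11.97)²/11.97 + (8−15.91)²/15.91 + (13−12.15)²/12.15 + (28−20.94)²/20.94 + (20−12.99)²/12.99 + (4−9.91)²/9.91 + (16−17.09)²/17.09 = 20.5092
df = 4
p-value (upper-tail) = 0.00040
At α=0.1: p < α → reject H₀

reject H₀: yes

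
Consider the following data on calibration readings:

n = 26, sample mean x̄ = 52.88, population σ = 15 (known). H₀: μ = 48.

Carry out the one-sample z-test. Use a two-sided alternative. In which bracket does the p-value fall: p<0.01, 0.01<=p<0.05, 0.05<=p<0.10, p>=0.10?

p-value bracket: 0.05<=p<0.10

SE = σ/√n = 15/√26 = 2.9417
z = (x̄−μ₀)/SE = (52.88−48)/2.9417 = 1.6589
p-value (two-sided) = 0.09714
→ bracket: 0.05<=p<0.10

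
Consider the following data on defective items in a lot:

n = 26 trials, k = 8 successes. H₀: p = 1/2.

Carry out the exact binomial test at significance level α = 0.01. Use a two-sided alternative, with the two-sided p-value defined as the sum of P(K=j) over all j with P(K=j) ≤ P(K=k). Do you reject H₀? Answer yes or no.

reject H₀: no

Exact binomial: n=26, k=8, p₀=1/2=0.5000
P(X=j) = C(n,j)·p₀^j·(1−p₀)^(n−j); p = Σ P(X=j) over j with P(X=j) ≤ P(X=8)
p-value (two-sided) = 0.07552
At α=0.01: p ≥ α → fail to reject H₀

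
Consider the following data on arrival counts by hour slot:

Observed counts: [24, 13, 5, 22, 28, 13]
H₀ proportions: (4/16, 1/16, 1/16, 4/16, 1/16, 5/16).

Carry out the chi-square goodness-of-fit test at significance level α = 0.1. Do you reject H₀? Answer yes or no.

n = 105; E_i = n·p_i = [26.25, 6.56, 6.56, 26.25, 6.56, 32.81]
χ² = (24−26.25)²/26.25 + (13−6.56)²/6.56 + (5−6.56)²/6.56 + (22−26.25)²/26.25 + (28−6.56)²/6.56 + (13−32.81)²/32.81 = 89.5600
df = 5
p-value (upper-tail) = 0.00000
At α=0.1: p < α → reject H₀

reject H₀: yes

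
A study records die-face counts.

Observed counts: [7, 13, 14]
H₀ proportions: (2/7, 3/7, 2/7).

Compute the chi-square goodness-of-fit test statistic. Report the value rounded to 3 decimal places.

n = 34; E_i = n·p_i = [9.71, 14.57, 9.71]
χ² = (7−9.71)²/9.71 + (13−14.57)²/14.57 + (14−9.71)²/9.71 = 2.8186
df = 2

test statistic = 2.819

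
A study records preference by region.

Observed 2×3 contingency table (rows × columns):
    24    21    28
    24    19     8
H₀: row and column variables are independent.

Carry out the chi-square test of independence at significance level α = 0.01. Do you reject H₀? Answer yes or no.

reject H₀: no

Row totals [73, 51], col totals [48, 40, 36], n=124
χ² = (24−28.26)²/28.26 + (21−23.55)²/23.55 + (28−21.19)²/21.19 + (24−19.74)²/19.74 + (19−16.45)²/16.45 + (8−14.81)²/14.81 = 7.5454
df = 2
p-value (upper-tail) = 0.02299
At α=0.01: p ≥ α → fail to reject H₀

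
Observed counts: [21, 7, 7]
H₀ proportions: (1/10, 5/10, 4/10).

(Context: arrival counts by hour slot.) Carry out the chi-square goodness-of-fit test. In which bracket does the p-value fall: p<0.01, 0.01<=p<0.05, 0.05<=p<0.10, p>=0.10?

n = 35; E_i = n·p_i = [3.50, 17.50, 14.00]
χ² = (21−3.50)²/3.50 + (7−17.50)²/17.50 + (7−14.00)²/14.00 = 97.3000
df = 2
p-value (upper-tail) = 0.00000
→ bracket: p<0.01

p-value bracket: p<0.01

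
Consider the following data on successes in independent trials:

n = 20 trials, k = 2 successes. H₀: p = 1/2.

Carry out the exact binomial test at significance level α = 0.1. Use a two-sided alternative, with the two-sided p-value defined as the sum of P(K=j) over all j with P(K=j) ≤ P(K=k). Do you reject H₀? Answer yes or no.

reject H₀: yes

Exact binomial: n=20, k=2, p₀=1/2=0.5000
P(X=j) = C(n,j)·p₀^j·(1−p₀)^(n−j); p = Σ P(X=j) over j with P(X=j) ≤ P(X=2)
p-value (two-sided) = 0.00040
At α=0.1: p < α → reject H₀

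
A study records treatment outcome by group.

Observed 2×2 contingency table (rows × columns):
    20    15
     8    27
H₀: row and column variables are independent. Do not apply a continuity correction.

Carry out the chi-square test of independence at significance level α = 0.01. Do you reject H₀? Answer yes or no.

reject H₀: yes

Row totals [35, 35], col totals [28, 42], n=70
χ² = (20−14.00)²/14.00 + (15−21.00)²/21.00 + (8−14.00)²/14.00 + (27−21.00)²/21.00 = 8.5714
df = 1
p-value (upper-tail) = 0.00341
At α=0.01: p < α → reject H₀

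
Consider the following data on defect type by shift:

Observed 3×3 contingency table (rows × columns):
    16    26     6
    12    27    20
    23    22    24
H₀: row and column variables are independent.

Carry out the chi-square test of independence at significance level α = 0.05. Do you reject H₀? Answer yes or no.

reject H₀: yes

Row totals [48, 59, 69], col totals [51, 75, 50], n=176
χ² = (16−13.91)²/13.91 + (26−20.45)²/20.45 + (6−13.64)²/13.64 + (12−17.10)²/17.10 + (27−25.14)²/25.14 + (20−16.76)²/16.76 + (23−19.99)²/19.99 + (22−29.40)²/29.40 + (24−19.60)²/19.60 = 11.6791
df = 4
p-value (upper-tail) = 0.01990
At α=0.05: p < α → reject H₀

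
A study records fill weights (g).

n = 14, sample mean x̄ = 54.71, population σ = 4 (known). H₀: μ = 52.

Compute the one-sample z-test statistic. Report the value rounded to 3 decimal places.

SE = σ/√n = 4/√14 = 1.0690
z = (x̄−μ₀)/SE = (54.71−52)/1.0690 = 2.5350

test statistic = 2.535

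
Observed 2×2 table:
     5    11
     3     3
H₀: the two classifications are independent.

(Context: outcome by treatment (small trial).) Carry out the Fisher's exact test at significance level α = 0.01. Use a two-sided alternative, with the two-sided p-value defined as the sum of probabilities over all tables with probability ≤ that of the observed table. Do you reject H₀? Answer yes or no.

reject H₀: no

Margins: r₁=16, r₂=6, c₁=8, c₂=14, n=22
p_obs = C(16,5)·C(6,3)/C(22,8); sum pmf over tables with pmf ≤ p_obs
p-value (two-sided) = 0.62436
At α=0.01: p ≥ α → fail to reject H₀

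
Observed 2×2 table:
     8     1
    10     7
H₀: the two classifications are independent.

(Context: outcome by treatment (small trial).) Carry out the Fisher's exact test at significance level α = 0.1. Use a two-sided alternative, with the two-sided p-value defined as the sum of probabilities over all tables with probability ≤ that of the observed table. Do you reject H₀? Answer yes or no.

Margins: r₁=9, r₂=17, c₁=18, c₂=8, n=26
p_obs = C(9,8)·C(17,10)/C(26,18); sum pmf over tables with pmf ≤ p_obs
p-value (two-sided) = 0.19015
At α=0.1: p ≥ α → fail to reject H₀

reject H₀: no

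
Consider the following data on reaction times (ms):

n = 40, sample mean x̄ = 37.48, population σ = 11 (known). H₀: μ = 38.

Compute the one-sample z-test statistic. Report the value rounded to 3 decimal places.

test statistic = -0.299

SE = σ/√n = 11/√40 = 1.7393
z = (x̄−μ₀)/SE = (37.48−38)/1.7393 = -0.2990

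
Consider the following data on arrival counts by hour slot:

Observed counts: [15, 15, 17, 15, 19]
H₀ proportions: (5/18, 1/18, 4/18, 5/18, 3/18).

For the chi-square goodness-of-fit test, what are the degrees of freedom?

degrees of freedom = 4

df = k − 1 = 5 − 1 = 4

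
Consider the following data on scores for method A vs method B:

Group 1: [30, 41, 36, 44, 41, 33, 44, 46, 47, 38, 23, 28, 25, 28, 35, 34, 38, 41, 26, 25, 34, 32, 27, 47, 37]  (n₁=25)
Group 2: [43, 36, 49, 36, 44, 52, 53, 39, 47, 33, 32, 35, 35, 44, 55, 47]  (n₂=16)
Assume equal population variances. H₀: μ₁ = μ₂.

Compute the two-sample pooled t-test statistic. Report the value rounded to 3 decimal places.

test statistic = -3.048

x̄₁=35.200, s₁=7.439, n₁=25
x̄₂=42.500, s₂=7.545, n₂=16
s_p² = [24·7.439² + 15·7.545²]/39 = 55.9487
SE = √(s_p²·(1/25+1/16)) = 2.3947
t = (35.200−42.500)/2.3947 = -3.0484
df = 39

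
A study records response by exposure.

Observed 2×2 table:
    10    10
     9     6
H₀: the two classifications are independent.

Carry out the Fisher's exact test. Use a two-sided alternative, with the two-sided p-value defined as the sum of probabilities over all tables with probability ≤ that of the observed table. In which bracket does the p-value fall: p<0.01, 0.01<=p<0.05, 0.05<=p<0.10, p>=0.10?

p-value bracket: p>=0.10

Margins: r₁=20, r₂=15, c₁=19, c₂=16, n=35
p_obs = C(20,10)·C(15,9)/C(35,19); sum pmf over tables with pmf ≤ p_obs
p-value (two-sided) = 0.73378
→ bracket: p>=0.10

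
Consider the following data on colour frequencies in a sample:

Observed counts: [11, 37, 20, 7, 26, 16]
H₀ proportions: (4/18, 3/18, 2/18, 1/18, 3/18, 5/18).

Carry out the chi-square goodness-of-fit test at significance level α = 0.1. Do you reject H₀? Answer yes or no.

n = 117; E_i = n·p_i = [26.00, 19.50, 13.00, 6.50, 19.50, 32.50]
χ² = (11−26.00)²/26.00 + (37−19.50)²/19.50 + (20−13.00)²/13.00 + (7−6.50)²/6.50 + (26−19.50)²/19.50 + (16−32.50)²/32.50 = 38.7103
df = 5
p-value (upper-tail) = 0.00000
At α=0.1: p < α → reject H₀

reject H₀: yes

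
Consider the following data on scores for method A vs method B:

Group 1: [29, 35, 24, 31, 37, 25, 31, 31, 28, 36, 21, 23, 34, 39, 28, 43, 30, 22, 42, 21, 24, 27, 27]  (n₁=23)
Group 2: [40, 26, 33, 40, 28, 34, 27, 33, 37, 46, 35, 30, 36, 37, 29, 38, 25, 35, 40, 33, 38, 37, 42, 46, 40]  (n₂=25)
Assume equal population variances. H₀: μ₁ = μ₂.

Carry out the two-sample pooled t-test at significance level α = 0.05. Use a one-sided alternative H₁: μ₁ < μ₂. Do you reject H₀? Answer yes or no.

reject H₀: yes

x̄₁=29.913, s₁=6.473, n₁=23
x̄₂=35.400, s₂=5.723, n₂=25
s_p² = [22·6.473² + 24·5.723²]/46 = 37.1267
SE = √(s_p²·(1/23+1/25)) = 1.7605
t = (29.913−35.400)/1.7605 = -3.1167
df = 46
p-value (one-sided, H₁ less) = 0.00157
At α=0.05: p < α → reject H₀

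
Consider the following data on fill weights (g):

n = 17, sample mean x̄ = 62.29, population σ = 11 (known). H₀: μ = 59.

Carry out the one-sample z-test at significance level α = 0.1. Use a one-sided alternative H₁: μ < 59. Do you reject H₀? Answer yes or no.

reject H₀: no

SE = σ/√n = 11/√17 = 2.6679
z = (x̄−μ₀)/SE = (62.29−59)/2.6679 = 1.2332
p-value (one-sided, H₁ less) = 0.89125
At α=0.1: p ≥ α → fail to reject H₀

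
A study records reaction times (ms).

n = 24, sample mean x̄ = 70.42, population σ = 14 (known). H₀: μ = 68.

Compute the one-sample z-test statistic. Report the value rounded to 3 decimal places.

SE = σ/√n = 14/√24 = 2.8577
z = (x̄−μ₀)/SE = (70.42−68)/2.8577 = 0.8468

test statistic = 0.847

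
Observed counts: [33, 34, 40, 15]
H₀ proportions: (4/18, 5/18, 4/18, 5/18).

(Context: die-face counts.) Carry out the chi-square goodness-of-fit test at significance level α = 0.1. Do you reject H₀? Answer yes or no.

reject H₀: yes

n = 122; E_i = n·p_i = [27.11, 33.89, 27.11, 33.89]
χ² = (33−27.11)²/27.11 + (34−33.89)²/33.89 + (40−27.11)²/27.11 + (15−33.89)²/33.89 = 17.9352
df = 3
p-value (upper-tail) = 0.00045
At α=0.1: p < α → reject H₀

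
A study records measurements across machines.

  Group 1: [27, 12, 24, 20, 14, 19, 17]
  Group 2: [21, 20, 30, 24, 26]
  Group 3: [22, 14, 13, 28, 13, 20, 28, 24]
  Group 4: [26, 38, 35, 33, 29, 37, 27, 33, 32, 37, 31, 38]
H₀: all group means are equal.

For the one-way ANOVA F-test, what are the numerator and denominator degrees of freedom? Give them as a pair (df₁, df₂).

degrees of freedom = [3, 28]

k = 4 groups, N = 32 total
df = (k−1, N−k) = (4−1, 32−4) = (3, 28)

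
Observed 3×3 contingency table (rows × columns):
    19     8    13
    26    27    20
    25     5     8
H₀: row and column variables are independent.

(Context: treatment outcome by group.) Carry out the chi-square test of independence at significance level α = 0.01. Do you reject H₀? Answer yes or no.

Row totals [40, 73, 38], col totals [70, 40, 41], n=151
χ² = (19−18.54)²/18.54 + (8−10.60)²/10.60 + (13−10.86)²/10.86 + (26−33.84)²/33.84 + (27−19.34)²/19.34 + (20−19.82)²/19.82 + (25−17.62)²/17.62 + (5−10.07)²/10.07 + (8−10.32)²/10.32 = 12.0887
df = 4
p-value (upper-tail) = 0.01670
At α=0.01: p ≥ α → fail to reject H₀

reject H₀: no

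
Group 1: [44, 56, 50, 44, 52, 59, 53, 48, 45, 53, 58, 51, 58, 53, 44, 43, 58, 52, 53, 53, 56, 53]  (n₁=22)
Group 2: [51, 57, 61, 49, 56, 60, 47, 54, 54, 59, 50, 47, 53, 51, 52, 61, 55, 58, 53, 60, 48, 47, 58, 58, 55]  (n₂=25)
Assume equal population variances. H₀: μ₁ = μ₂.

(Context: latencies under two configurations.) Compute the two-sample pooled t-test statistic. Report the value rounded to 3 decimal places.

x̄₁=51.636, s₁=5.048, n₁=22
x̄₂=54.160, s₂=4.589, n₂=25
s_p² = [21·5.048² + 24·4.589²]/45 = 23.1211
SE = √(s_p²·(1/22+1/25)) = 1.4056
t = (51.636−54.160)/1.4056 = -1.7954
df = 45

test statistic = -1.795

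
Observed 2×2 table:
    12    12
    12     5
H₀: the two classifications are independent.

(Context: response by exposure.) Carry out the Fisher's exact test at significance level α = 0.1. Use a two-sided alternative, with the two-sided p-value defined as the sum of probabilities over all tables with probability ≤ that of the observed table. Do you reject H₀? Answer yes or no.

Margins: r₁=24, r₂=17, c₁=24, c₂=17, n=41
p_obs = C(24,12)·C(17,12)/C(41,24); sum pmf over tables with pmf ≤ p_obs
p-value (two-sided) = 0.21694
At α=0.1: p ≥ α → fail to reject H₀

reject H₀: no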